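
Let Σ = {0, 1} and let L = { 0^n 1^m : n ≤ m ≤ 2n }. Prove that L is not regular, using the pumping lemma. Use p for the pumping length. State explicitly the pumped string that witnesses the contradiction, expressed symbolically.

0^{p+k} 1^p

Assume L is regular; let p be its pumping constant.
Take w = 0^p 1^p ∈ L (since p ≤ p ≤ 2p), with |w| = 2p ≥ p.
Write w = xyz as guaranteed by the lemma, with |xy| ≤ p and y is nonempty.
Because |xy| ≤ p and w begins with p copies of 0, we have y = 0^k with 1 ≤ k ≤ p.
Pump with i = 2: xy^2z = 0^{p+k} 1^p. Now n = p+k > p = m, so the condition n ≤ m fails. Thus xy^2z ∉ L.
This is a contradiction; hence L is not regular.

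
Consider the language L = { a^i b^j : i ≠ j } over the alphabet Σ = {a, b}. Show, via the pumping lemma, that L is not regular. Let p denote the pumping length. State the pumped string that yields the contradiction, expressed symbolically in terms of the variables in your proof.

a^{p+p!} b^{p+p!}

Suppose for contradiction that L is regular, and let p be the pumping length.
Choose w = a^p b^{p+p!}. Since p ≠ p+p!, w ∈ L; and |w| ≥ p.
Write w = xyz as guaranteed by the lemma, with |xy| ≤ p and y is nonempty.
Since the first p symbols of w are all a's and |xy| ≤ p, y lies entirely in the leading a-block: y = a^k for some k with 1 ≤ k ≤ p.
Since 1 ≤ k ≤ p, k divides p!; set t = 1 + p!/k. Then xy^t z has p + (p!/k)·k = p + p! copies of a. Now the a-count equals the b-count, so i ≠ j fails. So xy^t z = a^{p+p!} b^{p+p!} ∉ L.
Contradiction. Therefore L is not regular.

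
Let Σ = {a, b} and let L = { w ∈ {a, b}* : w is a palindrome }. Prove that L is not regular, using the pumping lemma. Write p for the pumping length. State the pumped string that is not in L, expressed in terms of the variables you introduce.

a^{p+k} b a^p

Toward a contradiction, assume L is regular with pumping length p.
Take w = a^p b a^p, a palindrome of length 2p+1 ≥ p.
By the pumping lemma, w = xyz with |xy| ≤ p and |y| ≥ 1.
Because |xy| ≤ p and w begins with p copies of a, we have y = a^k with 1 ≤ k ≤ p.
Pump with i = 2: xy^2z = a^{p+k} b a^p. Its reverse is a^p b a^{p+k}, which differs from xy^2z since k ≥ 1. So xy^2z is not a palindrome and xy^2z ∉ L.
This contradicts the pumping lemma, so L is not regular.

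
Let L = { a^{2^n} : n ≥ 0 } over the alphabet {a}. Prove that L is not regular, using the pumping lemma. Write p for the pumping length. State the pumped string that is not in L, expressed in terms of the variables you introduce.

a^{2^p+k}

Assume L is regular; let p be its pumping constant.
Take w = a^{2^p} ∈ L with |w| = 2^p ≥ p.
The pumping lemma gives a decomposition w = xyz where |xy| ≤ p and y is nonempty.
Then y = a^k for some k with 1 ≤ k ≤ p.
Pump with i = 2: xy^2z = a^{2^p+k}. Since 1 ≤ k ≤ p < 2^p, we have 2^p < 2^p+k < 2^{p+1}, so 2^p+k is not a power of 2. So xy^2z ∉ L.
This contradicts the pumping lemma, so L is not regular.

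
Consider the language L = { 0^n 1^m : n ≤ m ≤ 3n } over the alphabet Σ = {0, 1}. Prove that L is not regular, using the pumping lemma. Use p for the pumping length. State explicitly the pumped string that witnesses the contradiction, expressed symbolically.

Assume L is regular. Let p be the pumping length given by the pumping lemma.
Take w = 0^p 1^p ∈ L (since p ≤ p ≤ 3p), with |w| = 2p ≥ p.
Write w = xyz as guaranteed by the lemma, with |xy| ≤ p and |y| > 0.
The first p characters of w are 0's, so xy (and hence y) consists only of 0's. Write y = 0^k, 1 ≤ k ≤ p.
Pump with i = 2: xy^2z = 0^{p+k} 1^p. Now n = p+k > p = m, so the condition n ≤ m fails. Thus xy^2z ∉ L.
This contradicts the pumping lemma, so L is not regular.

0^{p+k} 1^p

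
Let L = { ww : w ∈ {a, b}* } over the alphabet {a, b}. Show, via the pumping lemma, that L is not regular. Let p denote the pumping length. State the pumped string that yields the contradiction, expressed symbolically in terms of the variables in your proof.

a^{p+k} b^p a^p b^p

Assume L is regular. Let p be the pumping length given by the pumping lemma.
Take w = a^p b^p a^p b^p = uu where u = a^pb^p; then w ∈ L and |w| = 4p ≥ p.
The pumping lemma gives a decomposition w = xyz where |xy| ≤ p and |y| > 0.
Since the first p symbols of w are all a's and |xy| ≤ p, y lies entirely in the leading a-block: y = a^k for some k with 1 ≤ k ≤ p.
Pump with i = 2: xy^2z = a^{p+k} b^p a^p b^p, of length 4p+k. Suppose this equals vv. The string starts with a and ends with b, so v does too; thus the boundary between the two copies of v is a b→a transition. There is exactly one such transition, at position 2p+k, so |v| = 2p+k and |vv| = 4p+2k ≠ 4p+k since k ≥ 1. So xy^2z ∉ L.
This is a contradiction; hence L is not regular.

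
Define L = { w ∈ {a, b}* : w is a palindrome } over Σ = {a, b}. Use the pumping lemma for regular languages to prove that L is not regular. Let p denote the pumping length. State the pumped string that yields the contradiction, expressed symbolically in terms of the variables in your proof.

Assume L is regular. Let p be the pumping length given by the pumping lemma.
Take w = a^p b a^p, a palindrome of length 2p+1 ≥ p.
Write w = xyz as guaranteed by the lemma, with |xy| ≤ p and y is nonempty.
Since the first p symbols of w are all a's and |xy| ≤ p, y lies entirely in the leading a-block: y = a^k for some k with 1 ≤ k ≤ p.
Pump with i = 2: xy^2z = a^{p+k} b a^p. Its reverse is a^p b a^{p+k}, which differs from xy^2z since k ≥ 1. So xy^2z is not a palindrome and xy^2z ∉ L.
This is a contradiction; hence L is not regular.

a^{p+k} b a^p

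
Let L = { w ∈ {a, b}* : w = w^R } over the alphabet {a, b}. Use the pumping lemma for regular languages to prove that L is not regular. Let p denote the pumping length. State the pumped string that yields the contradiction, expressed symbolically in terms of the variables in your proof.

Assume L is regular. Let p be the pumping length given by the pumping lemma.
Take w = a^p b a^p, a palindrome of length 2p+1 ≥ p.
The pumping lemma gives a decomposition w = xyz where |xy| ≤ p and |y| ≥ 1.
The first p characters of w are a's, so xy (and hence y) consists only of a's. Write y = a^k, 1 ≤ k ≤ p.
Pump with i = 2: xy^2z = a^{p+k} b a^p. Its reverse is a^p b a^{p+k}, which differs from xy^2z since k ≥ 1. So xy^2z is not a palindrome and xy^2z ∉ L.
This contradicts the pumping lemma, so L is not regular.

a^{p+k} b a^p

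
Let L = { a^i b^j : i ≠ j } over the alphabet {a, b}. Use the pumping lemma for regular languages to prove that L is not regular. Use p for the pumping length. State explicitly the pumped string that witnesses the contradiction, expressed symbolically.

a^{p+p!} b^{p+p!}

Assume L is regular; let p be its pumping constant.
Choose w = a^p b^{p+p!}. Since p ≠ p+p!, w ∈ L; and |w| ≥ p.
Write w = xyz as guaranteed by the lemma, with |xy| ≤ p and y is nonempty.
Since the first p symbols of w are all a's and |xy| ≤ p, y lies entirely in the leading a-block: y = a^k for some k with 1 ≤ k ≤ p.
Since 1 ≤ k ≤ p, k divides p!; set t = 1 + p!/k. Then xy^t z has p + (p!/k)·k = p + p! copies of a. Now the a-count equals the b-count, so i ≠ j fails. So xy^t z = a^{p+p!} b^{p+p!} ∉ L.
This is a contradiction; hence L is not regular.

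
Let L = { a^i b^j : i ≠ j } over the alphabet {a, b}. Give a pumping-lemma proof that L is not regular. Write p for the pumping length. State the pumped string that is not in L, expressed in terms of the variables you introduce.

a^{p+p!} b^{p+p!}

Assume L is regular; let p be its pumping constant.
Choose w = a^p b^{p+p!}. Since p ≠ p+p!, w ∈ L; and |w| ≥ p.
By the pumping lemma, w = xyz with |xy| ≤ p and |y| > 0.
The first p characters of w are a's, so xy (and hence y) consists only of a's. Write y = a^k, 1 ≤ k ≤ p.
Since 1 ≤ k ≤ p, k divides p!; set t = 1 + p!/k. Then xy^t z has p + (p!/k)·k = p + p! copies of a. Now the a-count equals the b-count, so i ≠ j fails. So xy^t z = a^{p+p!} b^{p+p!} ∉ L.
This is a contradiction; hence L is not regular.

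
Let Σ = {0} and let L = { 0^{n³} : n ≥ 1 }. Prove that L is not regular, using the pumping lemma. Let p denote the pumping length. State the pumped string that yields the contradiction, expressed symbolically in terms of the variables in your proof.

Assume L is regular; let p be its pumping constant.
Take w = 0^{p³} ∈ L with |w| = p³ ≥ p.
Write w = xyz as guaranteed by the lemma, with |xy| ≤ p and y is nonempty.
Then y = 0^k for some k with 1 ≤ k ≤ p.
Pump with i = 2: xy^2z = 0^{p³+k}. Since 1 ≤ k ≤ p, p³ < p³+k ≤ p³+p < p³+3p²+3p+1 = (p+1)³, so p³+k is not a perfect cube. So xy^2z ∉ L.
Contradiction. Therefore L is not regular.

0^{p³+k}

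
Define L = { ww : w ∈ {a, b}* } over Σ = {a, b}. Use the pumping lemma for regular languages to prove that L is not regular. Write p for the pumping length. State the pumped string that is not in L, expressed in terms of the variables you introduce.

Assume L is regular. Let p be the pumping length given by the pumping lemma.
Take w = a^p b^p a^p b^p = uu where u = a^pb^p; then w ∈ L and |w| = 4p ≥ p.
The pumping lemma gives a decomposition w = xyz where |xy| ≤ p and |y| ≥ 1.
Because |xy| ≤ p and w begins with p copies of a, we have y = a^k with 1 ≤ k ≤ p.
Pump with i = 2: xy^2z = a^{p+k} b^p a^p b^p, of length 4p+k. Suppose this equals vv. The string starts with a and ends with b, so v does too; thus the boundary between the two copies of v is a b→a transition. There is exactly one such transition, at position 2p+k, so |v| = 2p+k and |vv| = 4p+2k ≠ 4p+k since k ≥ 1. So xy^2z ∉ L.
This is a contradiction; hence L is not regular.

a^{p+k} b^p a^p b^p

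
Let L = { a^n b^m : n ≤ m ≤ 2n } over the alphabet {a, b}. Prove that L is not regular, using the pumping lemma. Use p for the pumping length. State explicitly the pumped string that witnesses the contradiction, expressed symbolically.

Toward a contradiction, assume L is regular with pumping length p.
Take w = a^p b^p ∈ L (since p ≤ p ≤ 2p), with |w| = 2p ≥ p.
By the pumping lemma, w = xyz with |xy| ≤ p and y is nonempty.
Because |xy| ≤ p and w begins with p copies of a, we have y = a^k with 1 ≤ k ≤ p.
Pump with i = 2: xy^2z = a^{p+k} b^p. Now n = p+k > p = m, so the condition n ≤ m fails. Thus xy^2z ∉ L.
This contradicts the pumping lemma, so L is not regular.

a^{p+k} b^p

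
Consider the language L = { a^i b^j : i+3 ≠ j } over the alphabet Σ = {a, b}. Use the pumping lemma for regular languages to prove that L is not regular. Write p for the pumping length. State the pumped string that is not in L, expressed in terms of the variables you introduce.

a^{p+p!} b^{p+p!+3}

Suppose for contradiction that L is regular, and let p be the pumping length.
Choose w = a^p b^{p+p!+3}. Since p ≠ (p+p!+3)-3 = p+p!, w ∈ L; and |w| ≥ p.
The pumping lemma gives a decomposition w = xyz where |xy| ≤ p and |y| > 0.
Because |xy| ≤ p and w begins with p copies of a, we have y = a^k with 1 ≤ k ≤ p.
Since 1 ≤ k ≤ p, k divides p!; set t = 1 + p!/k. Then xy^t z has p + (p!/k)·k = p + p! copies of a. Now the a-count is p+p! and (b-count)-3 = (p+p!+3)-3 = p+p!, so i+3 ≠ j fails. So xy^t z = a^{p+p!} b^{p+p!+3} ∉ L.
Contradiction. Therefore L is not regular.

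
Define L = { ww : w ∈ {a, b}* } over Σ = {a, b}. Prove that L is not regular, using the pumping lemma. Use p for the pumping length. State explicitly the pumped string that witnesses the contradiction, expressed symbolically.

a^{p+k} b^p a^p b^p

Assume L is regular; let p be its pumping constant.
Take w = a^p b^p a^p b^p = uu where u = a^pb^p; then w ∈ L and |w| = 4p ≥ p.
Write w = xyz as guaranteed by the lemma, with |xy| ≤ p and y is nonempty.
Because |xy| ≤ p and w begins with p copies of a, we have y = a^k with 1 ≤ k ≤ p.
Pump with i = 2: xy^2z = a^{p+k} b^p a^p b^p, of length 4p+k. Suppose this equals vv. The string starts with a and ends with b, so v does too; thus the boundary between the two copies of v is a b→a transition. There is exactly one such transition, at position 2p+k, so |v| = 2p+k and |vv| = 4p+2k ≠ 4p+k since k ≥ 1. So xy^2z ∉ L.
Contradiction. Therefore L is not regular.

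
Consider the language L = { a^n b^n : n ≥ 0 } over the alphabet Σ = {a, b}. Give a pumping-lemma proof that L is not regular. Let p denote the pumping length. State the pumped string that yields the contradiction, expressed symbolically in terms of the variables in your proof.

a^{p+k} b^p

Toward a contradiction, assume L is regular with pumping length p.
Take w = a^p b^p. Then w ∈ L and |w| = 2p ≥ p.
Write w = xyz as guaranteed by the lemma, with |xy| ≤ p and |y| > 0.
The first p characters of w are a's, so xy (and hence y) consists only of a's. Write y = a^k, 1 ≤ k ≤ p.
Pump with i = 2: xy^2z = a^{p+k} b^p. For this to lie in L we would need p = p+k, which forces k = 0. But k ≥ 1, so xy^2z ∉ L.
This is a contradiction; hence L is not regular.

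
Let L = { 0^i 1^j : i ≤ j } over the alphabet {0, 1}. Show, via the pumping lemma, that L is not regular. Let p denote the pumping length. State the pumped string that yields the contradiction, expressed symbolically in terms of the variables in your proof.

Toward a contradiction, assume L is regular with pumping length p.
Choose w = 0^p 1^p ∈ L, with |w| = 2p ≥ p.
Write w = xyz as guaranteed by the lemma, with |xy| ≤ p and |y| > 0.
Because |xy| ≤ p and w begins with p copies of 0, we have y = 0^k with 1 ≤ k ≤ p.
Consider xy^2z = 0^{p+k} 1^p. Since k ≥ 1, the 0-count p+k exceeds the 1-count p, so i ≤ j fails; thus xy^2z ∉ L.
This is a contradiction; hence L is not regular.

0^{p+k} 1^p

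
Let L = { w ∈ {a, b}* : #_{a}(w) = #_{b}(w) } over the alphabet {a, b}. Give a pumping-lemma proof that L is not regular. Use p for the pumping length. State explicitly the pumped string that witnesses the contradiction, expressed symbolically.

Toward a contradiction, assume L is regular with pumping length p.
Choose w = a^p b^p ∈ L with |w| = 2p ≥ p.
The pumping lemma gives a decomposition w = xyz where |xy| ≤ p and |y| ≥ 1.
The first p characters of w are a's, so xy (and hence y) consists only of a's. Write y = a^k, 1 ≤ k ≤ p.
Pump with i = 2: xy^2z = a^{p+k} b^p has p+k occurrences of a but only p of b. Since k ≥ 1 the counts differ, so xy^2z ∉ L.
Contradiction. Therefore L is not regular.

a^{p+k} b^p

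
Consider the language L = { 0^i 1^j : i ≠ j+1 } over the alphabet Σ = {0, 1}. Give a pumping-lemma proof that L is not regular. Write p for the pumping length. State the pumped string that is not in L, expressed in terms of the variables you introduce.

Suppose for contradiction that L is regular, and let p be the pumping length.
Choose w = 0^p 1^{p+p!-1}. Since p ≠ (p+p!-1)+1 = p+p!, w ∈ L; and |w| ≥ p.
The pumping lemma gives a decomposition w = xyz where |xy| ≤ p and y is nonempty.
Since the first p symbols of w are all 0's and |xy| ≤ p, y lies entirely in the leading 0-block: y = 0^k for some k with 1 ≤ k ≤ p.
Since 1 ≤ k ≤ p, k divides p!; set t = 1 + p!/k. Then xy^t z has p + (p!/k)·k = p + p! copies of 0. Now the 0-count is p+p! and (1-count)+1 = (p+p!-1)+1 = p+p!, so i ≠ j+1 fails. So xy^t z = 0^{p+p!} 1^{p+p!-1} ∉ L.
This is a contradiction; hence L is not regular.

0^{p+p!} 1^{p+p!-1}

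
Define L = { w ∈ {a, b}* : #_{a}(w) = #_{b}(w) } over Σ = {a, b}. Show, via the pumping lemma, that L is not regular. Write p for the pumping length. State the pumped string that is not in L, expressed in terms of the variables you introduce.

Suppose for contradiction that L is regular, and let p be the pumping length.
Choose w = a^p b^p ∈ L with |w| = 2p ≥ p.
The pumping lemma gives a decomposition w = xyz where |xy| ≤ p and y is nonempty.
Since the first p symbols of w are all a's and |xy| ≤ p, y lies entirely in the leading a-block: y = a^k for some k with 1 ≤ k ≤ p.
Pump with i = 2: xy^2z = a^{p+k} b^p has p+k occurrences of a but only p of b. Since k ≥ 1 the counts differ, so xy^2z ∉ L.
Contradiction. Therefore L is not regular.

a^{p+k} b^p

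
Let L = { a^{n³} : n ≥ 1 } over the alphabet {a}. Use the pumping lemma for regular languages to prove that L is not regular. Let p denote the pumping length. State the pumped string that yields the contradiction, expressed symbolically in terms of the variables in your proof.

a^{p³+k}

Toward a contradiction, assume L is regular with pumping length p.
Take w = a^{p³} ∈ L with |w| = p³ ≥ p.
The pumping lemma gives a decomposition w = xyz where |xy| ≤ p and y is nonempty.
Then y = a^k for some k with 1 ≤ k ≤ p.
Pump with i = 2: xy^2z = a^{p³+k}. Since 1 ≤ k ≤ p, p³ < p³+k ≤ p³+p < p³+3p²+3p+1 = (p+1)³, so p³+k is not a perfect cube. So xy^2z ∉ L.
This is a contradiction; hence L is not regular.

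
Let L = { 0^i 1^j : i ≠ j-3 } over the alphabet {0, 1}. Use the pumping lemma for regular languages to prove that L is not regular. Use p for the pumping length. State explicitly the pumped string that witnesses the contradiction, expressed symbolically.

0^{p+p!} 1^{p+p!+3}

Assume L is regular. Let p be the pumping length given by the pumping lemma.
Choose w = 0^p 1^{p+p!+3}. Since p ≠ (p+p!+3)-3 = p+p!, w ∈ L; and |w| ≥ p.
By the pumping lemma, w = xyz with |xy| ≤ p and |y| > 0.
Because |xy| ≤ p and w begins with p copies of 0, we have y = 0^k with 1 ≤ k ≤ p.
Since 1 ≤ k ≤ p, k divides p!; set t = 1 + p!/k. Then xy^t z has p + (p!/k)·k = p + p! copies of 0. Now the 0-count is p+p! and (1-count)-3 = (p+p!+3)-3 = p+p!, so i ≠ j-3 fails. So xy^t z = 0^{p+p!} 1^{p+p!+3} ∉ L.
This is a contradiction; hence L is not regular.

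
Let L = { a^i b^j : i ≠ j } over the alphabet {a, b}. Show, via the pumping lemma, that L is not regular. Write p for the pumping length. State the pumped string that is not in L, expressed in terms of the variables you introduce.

Suppose for contradiction that L is regular, and let p be the pumping length.
Choose w = a^p b^{p+p!}. Since p ≠ p+p!, w ∈ L; and |w| ≥ p.
By the pumping lemma, w = xyz with |xy| ≤ p and |y| ≥ 1.
Since the first p symbols of w are all a's and |xy| ≤ p, y lies entirely in the leading a-block: y = a^k for some k with 1 ≤ k ≤ p.
Since 1 ≤ k ≤ p, k divides p!; set t = 1 + p!/k. Then xy^t z has p + (p!/k)·k = p + p! copies of a. Now the a-count equals the b-count, so i ≠ j fails. So xy^t z = a^{p+p!} b^{p+p!} ∉ L.
This is a contradiction; hence L is not regular.

a^{p+p!} b^{p+p!}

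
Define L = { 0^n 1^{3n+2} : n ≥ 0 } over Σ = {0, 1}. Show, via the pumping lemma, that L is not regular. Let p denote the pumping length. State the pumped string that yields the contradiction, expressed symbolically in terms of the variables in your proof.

Toward a contradiction, assume L is regular with pumping length p.
Take w = 0^p 1^{3p+2}. Then w ∈ L and |w| = 4p+2 ≥ p.
Write w = xyz as guaranteed by the lemma, with |xy| ≤ p and |y| > 0.
Because |xy| ≤ p and w begins with p copies of 0, we have y = 0^k with 1 ≤ k ≤ p.
Pump with i = 2: xy^2z = 0^{p+k} 1^{3p+2}. For this to lie in L we would need 3p+2 = 3(p+k)+2, which forces k = 0. But k ≥ 1, so xy^2z ∉ L.
This is a contradiction; hence L is not regular.

0^{p+k} 1^{3p+2}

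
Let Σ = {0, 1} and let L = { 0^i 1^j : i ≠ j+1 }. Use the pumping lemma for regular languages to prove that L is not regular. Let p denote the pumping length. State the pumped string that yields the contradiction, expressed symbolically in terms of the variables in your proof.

0^{p+p!} 1^{p+p!-1}

Assume L is regular; let p be its pumping constant.
Choose w = 0^p 1^{p+p!-1}. Since p ≠ (p+p!-1)+1 = p+p!, w ∈ L; and |w| ≥ p.
By the pumping lemma, w = xyz with |xy| ≤ p and |y| > 0.
The first p characters of w are 0's, so xy (and hence y) consists only of 0's. Write y = 0^k, 1 ≤ k ≤ p.
Since 1 ≤ k ≤ p, k divides p!; set t = 1 + p!/k. Then xy^t z has p + (p!/k)·k = p + p! copies of 0. Now the 0-count is p+p! and (1-count)+1 = (p+p!-1)+1 = p+p!, so i ≠ j+1 fails. So xy^t z = 0^{p+p!} 1^{p+p!-1} ∉ L.
This contradicts the pumping lemma, so L is not regular.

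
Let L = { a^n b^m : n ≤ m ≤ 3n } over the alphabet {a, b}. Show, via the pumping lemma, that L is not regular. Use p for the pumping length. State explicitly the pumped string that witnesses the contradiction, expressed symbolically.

a^{p+k} b^p

Assume L is regular; let p be its pumping constant.
Take w = a^p b^p ∈ L (since p ≤ p ≤ 3p), with |w| = 2p ≥ p.
The pumping lemma gives a decomposition w = xyz where |xy| ≤ p and y is nonempty.
Since the first p symbols of w are all a's and |xy| ≤ p, y lies entirely in the leading a-block: y = a^k for some k with 1 ≤ k ≤ p.
Pump with i = 2: xy^2z = a^{p+k} b^p. Now n = p+k > p = m, so the condition n ≤ m fails. Thus xy^2z ∉ L.
Contradiction. Therefore L is not regular.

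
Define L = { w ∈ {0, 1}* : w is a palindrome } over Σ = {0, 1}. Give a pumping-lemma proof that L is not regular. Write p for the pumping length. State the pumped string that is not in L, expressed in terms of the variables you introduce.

0^{p+k} 1 0^p

Assume L is regular. Let p be the pumping length given by the pumping lemma.
Take w = 0^p 1 0^p, a palindrome of length 2p+1 ≥ p.
Write w = xyz as guaranteed by the lemma, with |xy| ≤ p and |y| ≥ 1.
The first p characters of w are 0's, so xy (and hence y) consists only of 0's. Write y = 0^k, 1 ≤ k ≤ p.
Pump with i = 2: xy^2z = 0^{p+k} 1 0^p. Its reverse is 0^p 1 0^{p+k}, which differs from xy^2z since k ≥ 1. So xy^2z is not a palindrome and xy^2z ∉ L.
Contradiction. Therefore L is not regular.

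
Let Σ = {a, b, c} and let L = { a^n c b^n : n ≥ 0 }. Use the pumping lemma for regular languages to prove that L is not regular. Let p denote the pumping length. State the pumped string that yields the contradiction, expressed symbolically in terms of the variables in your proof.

Assume L is regular; let p be its pumping constant.
Take w = a^p c b^p ∈ L with |w| = 2p+1 ≥ p.
By the pumping lemma, w = xyz with |xy| ≤ p and y is nonempty.
Since the first p symbols of w are all a's and |xy| ≤ p, y lies entirely in the leading a-block: y = a^k for some k with 1 ≤ k ≤ p.
Pump with i = 2: xy^2z = a^{p+k} c b^p, which would require p+k = p. But k ≥ 1, so xy^2z ∉ L.
Contradiction. Therefore L is not regular.

a^{p+k} c b^p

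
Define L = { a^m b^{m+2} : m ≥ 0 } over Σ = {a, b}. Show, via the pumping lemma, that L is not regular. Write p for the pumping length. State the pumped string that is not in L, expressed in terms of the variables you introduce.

Assume L is regular; let p be its pumping constant.
Let w = a^p b^{p+2} ∈ L; note |w| = 2p+2 ≥ p.
By the pumping lemma, w = xyz with |xy| ≤ p and |y| > 0.
The first p characters of w are a's, so xy (and hence y) consists only of a's. Write y = a^k, 1 ≤ k ≤ p.
Pump with i = 2: xy^2z = a^{p+k} b^{p+2}. For this to lie in L we would need p+2 = (p+k)+2, which forces k = 0. But k ≥ 1, so xy^2z ∉ L.
Contradiction. Therefore L is not regular.

a^{p+k} b^{p+2}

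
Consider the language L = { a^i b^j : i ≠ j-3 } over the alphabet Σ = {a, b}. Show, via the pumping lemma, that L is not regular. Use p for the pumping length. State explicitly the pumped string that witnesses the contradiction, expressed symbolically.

a^{p+p!} b^{p+p!+3}

Toward a contradiction, assume L is regular with pumping length p.
Choose w = a^p b^{p+p!+3}. Since p ≠ (p+p!+3)-3 = p+p!, w ∈ L; and |w| ≥ p.
By the pumping lemma, w = xyz with |xy| ≤ p and |y| ≥ 1.
The first p characters of w are a's, so xy (and hence y) consists only of a's. Write y = a^k, 1 ≤ k ≤ p.
Since 1 ≤ k ≤ p, k divides p!; set t = 1 + p!/k. Then xy^t z has p + (p!/k)·k = p + p! copies of a. Now the a-count is p+p! and (b-count)-3 = (p+p!+3)-3 = p+p!, so i ≠ j-3 fails. So xy^t z = a^{p+p!} b^{p+p!+3} ∉ L.
This contradicts the pumping lemma, so L is not regular.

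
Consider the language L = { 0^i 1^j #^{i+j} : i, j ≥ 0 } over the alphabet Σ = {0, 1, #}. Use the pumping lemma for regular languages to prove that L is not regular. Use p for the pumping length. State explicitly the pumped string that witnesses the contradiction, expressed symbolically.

Suppose for contradiction that L is regular, and let p be the pumping length.
Take w = 0^p 1^p #^{2p} ∈ L (with i=j=p, i+j=2p), |w| = 4p ≥ p.
Write w = xyz as guaranteed by the lemma, with |xy| ≤ p and y is nonempty.
Since the first p symbols of w are all 0's and |xy| ≤ p, y lies entirely in the leading 0-block: y = 0^k for some k with 1 ≤ k ≤ p.
Consider xy^2z = 0^{p+k} 1^p #^{2p}. Now the 0- and 1-counts sum to 2p+k, but the #-count is 2p ≠ 2p+k. So xy^2z ∉ L.
This is a contradiction; hence L is not regular.

0^{p+k} 1^p #^{2p}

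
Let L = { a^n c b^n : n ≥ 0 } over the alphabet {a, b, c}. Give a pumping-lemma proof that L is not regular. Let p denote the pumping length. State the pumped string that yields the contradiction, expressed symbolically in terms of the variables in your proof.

a^{p+k} c b^p

Suppose for contradiction that L is regular, and let p be the pumping length.
Take w = a^p c b^p ∈ L with |w| = 2p+1 ≥ p.
Write w = xyz as guaranteed by the lemma, with |xy| ≤ p and |y| ≥ 1.
Since the first p symbols of w are all a's and |xy| ≤ p, y lies entirely in the leading a-block: y = a^k for some k with 1 ≤ k ≤ p.
Pump with i = 2: xy^2z = a^{p+k} c b^p, which would require p+k = p. But k ≥ 1, so xy^2z ∉ L.
Contradiction. Therefore L is not regular.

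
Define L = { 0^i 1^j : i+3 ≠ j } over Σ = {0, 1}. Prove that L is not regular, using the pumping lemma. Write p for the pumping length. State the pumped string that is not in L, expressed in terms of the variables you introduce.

0^{p+p!} 1^{p+p!+3}

Suppose for contradiction that L is regular, and let p be the pumping length.
Choose w = 0^p 1^{p+p!+3}. Since p ≠ (p+p!+3)-3 = p+p!, w ∈ L; and |w| ≥ p.
By the pumping lemma, w = xyz with |xy| ≤ p and y is nonempty.
Because |xy| ≤ p and w begins with p copies of 0, we have y = 0^k with 1 ≤ k ≤ p.
Since 1 ≤ k ≤ p, k divides p!; set t = 1 + p!/k. Then xy^t z has p + (p!/k)·k = p + p! copies of 0. Now the 0-count is p+p! and (1-count)-3 = (p+p!+3)-3 = p+p!, so i+3 ≠ j fails. So xy^t z = 0^{p+p!} 1^{p+p!+3} ∉ L.
Contradiction. Therefore L is not regular.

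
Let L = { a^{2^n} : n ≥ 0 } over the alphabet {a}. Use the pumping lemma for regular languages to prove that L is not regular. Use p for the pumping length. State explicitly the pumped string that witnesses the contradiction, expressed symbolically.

Assume L is regular; let p be its pumping constant.
Take w = a^{2^p} ∈ L with |w| = 2^p ≥ p.
The pumping lemma gives a decomposition w = xyz where |xy| ≤ p and |y| ≥ 1.
Then y = a^k for some k with 1 ≤ k ≤ p.
Pump with i = 2: xy^2z = a^{2^p+k}. Since 1 ≤ k ≤ p < 2^p, we have 2^p < 2^p+k < 2^{p+1}, so 2^p+k is not a power of 2. So xy^2z ∉ L.
Contradiction. Therefore L is not regular.

a^{2^p+k}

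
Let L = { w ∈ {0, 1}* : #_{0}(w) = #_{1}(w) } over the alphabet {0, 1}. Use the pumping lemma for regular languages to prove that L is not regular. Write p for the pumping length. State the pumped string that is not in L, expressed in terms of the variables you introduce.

Suppose for contradiction that L is regular, and let p be the pumping length.
Choose w = 0^p 1^p ∈ L with |w| = 2p ≥ p.
By the pumping lemma, w = xyz with |xy| ≤ p and |y| ≥ 1.
Because |xy| ≤ p and w begins with p copies of 0, we have y = 0^k with 1 ≤ k ≤ p.
Pump with i = 2: xy^2z = 0^{p+k} 1^p has p+k occurrences of 0 but only p of 1. Since k ≥ 1 the counts differ, so xy^2z ∉ L.
This is a contradiction; hence L is not regular.

0^{p+k} 1^p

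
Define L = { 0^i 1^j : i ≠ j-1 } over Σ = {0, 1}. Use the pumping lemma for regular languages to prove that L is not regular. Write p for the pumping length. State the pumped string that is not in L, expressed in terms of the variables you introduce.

0^{p+p!} 1^{p+p!+1}

Toward a contradiction, assume L is regular with pumping length p.
Choose w = 0^p 1^{p+p!+1}. Since p ≠ (p+p!+1)-1 = p+p!, w ∈ L; and |w| ≥ p.
The pumping lemma gives a decomposition w = xyz where |xy| ≤ p and |y| > 0.
The first p characters of w are 0's, so xy (and hence y) consists only of 0's. Write y = 0^k, 1 ≤ k ≤ p.
Since 1 ≤ k ≤ p, k divides p!; set t = 1 + p!/k. Then xy^t z has p + (p!/k)·k = p + p! copies of 0. Now the 0-count is p+p! and (1-count)-1 = (p+p!+1)-1 = p+p!, so i ≠ j-1 fails. So xy^t z = 0^{p+p!} 1^{p+p!+1} ∉ L.
This is a contradiction; hence L is not regular.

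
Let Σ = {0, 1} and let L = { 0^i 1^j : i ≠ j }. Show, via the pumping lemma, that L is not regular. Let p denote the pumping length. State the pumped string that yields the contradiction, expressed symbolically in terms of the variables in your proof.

0^{p+p!} 1^{p+p!}

Assume L is regular; let p be its pumping constant.
Choose w = 0^p 1^{p+p!}. Since p ≠ p+p!, w ∈ L; and |w| ≥ p.
By the pumping lemma, w = xyz with |xy| ≤ p and y is nonempty.
The first p characters of w are 0's, so xy (and hence y) consists only of 0's. Write y = 0^k, 1 ≤ k ≤ p.
Since 1 ≤ k ≤ p, k divides p!; set t = 1 + p!/k. Then xy^t z has p + (p!/k)·k = p + p! copies of 0. Now the 0-count equals the 1-count, so i ≠ j fails. So xy^t z = 0^{p+p!} 1^{p+p!} ∉ L.
This contradicts the pumping lemma, so L is not regular.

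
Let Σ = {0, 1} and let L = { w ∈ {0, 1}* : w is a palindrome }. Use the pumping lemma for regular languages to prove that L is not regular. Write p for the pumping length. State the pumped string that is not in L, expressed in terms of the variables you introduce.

Suppose for contradiction that L is regular, and let p be the pumping length.
Take w = 0^p 1 0^p, a palindrome of length 2p+1 ≥ p.
Write w = xyz as guaranteed by the lemma, with |xy| ≤ p and |y| ≥ 1.
Because |xy| ≤ p and w begins with p copies of 0, we have y = 0^k with 1 ≤ k ≤ p.
Pump with i = 2: xy^2z = 0^{p+k} 1 0^p. Its reverse is 0^p 1 0^{p+k}, which differs from xy^2z since k ≥ 1. So xy^2z is not a palindrome and xy^2z ∉ L.
Contradiction. Therefore L is not regular.

0^{p+k} 1 0^p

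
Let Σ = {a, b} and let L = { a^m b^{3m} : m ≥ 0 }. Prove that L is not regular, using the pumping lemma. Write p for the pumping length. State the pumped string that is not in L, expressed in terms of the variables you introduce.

Assume L is regular. Let p be the pumping length given by the pumping lemma.
Let w = a^p b^{3p} ∈ L; note |w| = 4p ≥ p.
By the pumping lemma, w = xyz with |xy| ≤ p and |y| > 0.
The first p characters of w are a's, so xy (and hence y) consists only of a's. Write y = a^k, 1 ≤ k ≤ p.
Pump with i = 2: xy^2z = a^{p+k} b^{3p}. For this to lie in L we would need 3p = 3(p+k), which forces k = 0. But k ≥ 1, so xy^2z ∉ L.
This is a contradiction; hence L is not regular.

a^{p+k} b^{3p}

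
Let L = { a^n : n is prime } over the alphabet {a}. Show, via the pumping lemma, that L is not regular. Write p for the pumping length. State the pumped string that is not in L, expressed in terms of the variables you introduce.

Toward a contradiction, assume L is regular with pumping length p.
Let q be a prime with q ≥ p+2 (infinitely many primes exist), and take w = a^q ∈ L with |w| = q ≥ p.
The pumping lemma gives a decomposition w = xyz where |xy| ≤ p and y is nonempty.
Then y = a^k for some k with 1 ≤ k ≤ p.
Since 1 ≤ k ≤ p, |xz| = q-k. Pump with i = q+1: |xy^{q+1}z| = (q-k)+(q+1)k = q+qk = q(1+k), which is composite (both factors ≥ 2). So xy^{q+1}z = a^{q(1+k)} ∉ L.
This is a contradiction; hence L is not regular.

a^{q(1+k)}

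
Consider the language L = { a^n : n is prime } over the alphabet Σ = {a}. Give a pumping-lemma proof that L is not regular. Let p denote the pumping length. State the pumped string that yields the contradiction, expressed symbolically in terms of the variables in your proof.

Toward a contradiction, assume L is regular with pumping length p.
Let q be a prime with q ≥ p+2 (infinitely many primes exist), and take w = a^q ∈ L with |w| = q ≥ p.
Write w = xyz as guaranteed by the lemma, with |xy| ≤ p and |y| ≥ 1.
Then y = a^k for some k with 1 ≤ k ≤ p.
Since 1 ≤ k ≤ p, |xz| = q-k. Pump with i = q+1: |xy^{q+1}z| = (q-k)+(q+1)k = q+qk = q(1+k), which is composite (both factors ≥ 2). So xy^{q+1}z = a^{q(1+k)} ∉ L.
Contradiction. Therefore L is not regular.

a^{q(1+k)}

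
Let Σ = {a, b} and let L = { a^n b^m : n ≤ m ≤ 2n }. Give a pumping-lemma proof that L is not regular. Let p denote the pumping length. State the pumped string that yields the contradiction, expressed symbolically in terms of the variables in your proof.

Suppose for contradiction that L is regular, and let p be the pumping length.
Take w = a^p b^p ∈ L (since p ≤ p ≤ 2p), with |w| = 2p ≥ p.
The pumping lemma gives a decomposition w = xyz where |xy| ≤ p and |y| ≥ 1.
Because |xy| ≤ p and w begins with p copies of a, we have y = a^k with 1 ≤ k ≤ p.
Pump with i = 2: xy^2z = a^{p+k} b^p. Now n = p+k > p = m, so the condition n ≤ m fails. Thus xy^2z ∉ L.
This is a contradiction; hence L is not regular.

a^{p+k} b^p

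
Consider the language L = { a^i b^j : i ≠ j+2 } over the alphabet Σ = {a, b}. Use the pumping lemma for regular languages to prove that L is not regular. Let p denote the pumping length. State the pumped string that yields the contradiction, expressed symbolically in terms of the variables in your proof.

a^{p+p!} b^{p+p!-2}

Toward a contradiction, assume L is regular with pumping length p.
Choose w = a^p b^{p+p!-2}. Since p ≠ (p+p!-2)+2 = p+p!, w ∈ L; and |w| ≥ p.
Write w = xyz as guaranteed by the lemma, with |xy| ≤ p and |y| ≥ 1.
Because |xy| ≤ p and w begins with p copies of a, we have y = a^k with 1 ≤ k ≤ p.
Since 1 ≤ k ≤ p, k divides p!; set t = 1 + p!/k. Then xy^t z has p + (p!/k)·k = p + p! copies of a. Now the a-count is p+p! and (b-count)+2 = (p+p!-2)+2 = p+p!, so i ≠ j+2 fails. So xy^t z = a^{p+p!} b^{p+p!-2} ∉ L.
Contradiction. Therefore L is not regular.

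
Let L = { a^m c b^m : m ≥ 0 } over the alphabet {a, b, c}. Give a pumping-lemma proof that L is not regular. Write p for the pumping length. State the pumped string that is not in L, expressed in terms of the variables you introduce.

Assume L is regular. Let p be the pumping length given by the pumping lemma.
Take w = a^p c b^p ∈ L with |w| = 2p+1 ≥ p.
The pumping lemma gives a decomposition w = xyz where |xy| ≤ p and |y| > 0.
The first p characters of w are a's, so xy (and hence y) consists only of a's. Write y = a^k, 1 ≤ k ≤ p.
Pump with i = 2: xy^2z = a^{p+k} c b^p, which would require p+k = p. But k ≥ 1, so xy^2z ∉ L.
This contradicts the pumping lemma, so L is not regular.

a^{p+k} c b^p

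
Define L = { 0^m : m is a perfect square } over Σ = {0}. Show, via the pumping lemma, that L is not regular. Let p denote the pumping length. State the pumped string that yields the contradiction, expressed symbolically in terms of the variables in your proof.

Suppose for contradiction that L is regular, and let p be the pumping length.
Take w = 0^{p²} ∈ L with |w| = p² ≥ p.
The pumping lemma gives a decomposition w = xyz where |xy| ≤ p and y is nonempty.
Then y = 0^k for some k with 1 ≤ k ≤ p.
Pump with i = 2: xy^2z = 0^{p²+k}. Since 1 ≤ k ≤ p, p² < p²+k ≤ p²+p < (p+1)², so p²+k lies strictly between consecutive squares and is not a perfect square. So xy^2z ∉ L.
This contradicts the pumping lemma, so L is not regular.

0^{p²+k}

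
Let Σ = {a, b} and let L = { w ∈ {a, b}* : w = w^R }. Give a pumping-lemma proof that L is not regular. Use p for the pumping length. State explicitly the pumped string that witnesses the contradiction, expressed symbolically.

Suppose for contradiction that L is regular, and let p be the pumping length.
Take w = a^p b a^p, a palindrome of length 2p+1 ≥ p.
The pumping lemma gives a decomposition w = xyz where |xy| ≤ p and y is nonempty.
The first p characters of w are a's, so xy (and hence y) consists only of a's. Write y = a^k, 1 ≤ k ≤ p.
Pump with i = 2: xy^2z = a^{p+k} b a^p. Its reverse is a^p b a^{p+k}, which differs from xy^2z since k ≥ 1. So xy^2z is not a palindrome and xy^2z ∉ L.
Contradiction. Therefore L is not regular.

a^{p+k} b a^p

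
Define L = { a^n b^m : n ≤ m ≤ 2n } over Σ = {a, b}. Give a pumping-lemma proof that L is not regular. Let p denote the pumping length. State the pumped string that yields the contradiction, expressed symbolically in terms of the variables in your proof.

a^{p+k} b^p

Assume L is regular; let p be its pumping constant.
Take w = a^p b^p ∈ L (since p ≤ p ≤ 2p), with |w| = 2p ≥ p.
Write w = xyz as guaranteed by the lemma, with |xy| ≤ p and y is nonempty.
Since the first p symbols of w are all a's and |xy| ≤ p, y lies entirely in the leading a-block: y = a^k for some k with 1 ≤ k ≤ p.
Pump with i = 2: xy^2z = a^{p+k} b^p. Now n = p+k > p = m, so the condition n ≤ m fails. Thus xy^2z ∉ L.
Contradiction. Therefore L is not regular.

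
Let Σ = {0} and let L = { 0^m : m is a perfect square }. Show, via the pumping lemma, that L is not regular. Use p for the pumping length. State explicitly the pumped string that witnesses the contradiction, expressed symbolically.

Assume L is regular. Let p be the pumping length given by the pumping lemma.
Take w = 0^{p²} ∈ L with |w| = p² ≥ p.
The pumping lemma gives a decomposition w = xyz where |xy| ≤ p and |y| ≥ 1.
Then y = 0^k for some k with 1 ≤ k ≤ p.
Pump with i = 2: xy^2z = 0^{p²+k}. Since 1 ≤ k ≤ p, p² < p²+k ≤ p²+p < (p+1)², so p²+k lies strictly between consecutive squares and is not a perfect square. So xy^2z ∉ L.
This is a contradiction; hence L is not regular.

0^{p²+k}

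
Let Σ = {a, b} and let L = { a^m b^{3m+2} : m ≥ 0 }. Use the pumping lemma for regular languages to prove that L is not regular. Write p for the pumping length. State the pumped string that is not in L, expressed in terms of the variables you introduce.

Toward a contradiction, assume L is regular with pumping length p.
Take w = a^p b^{3p+2}. Then w ∈ L and |w| = 4p+2 ≥ p.
Write w = xyz as guaranteed by the lemma, with |xy| ≤ p and y is nonempty.
Because |xy| ≤ p and w begins with p copies of a, we have y = a^k with 1 ≤ k ≤ p.
Pump with i = 2: xy^2z = a^{p+k} b^{3p+2}. For this to lie in L we would need 3p+2 = 3(p+k)+2, which forces k = 0. But k ≥ 1, so xy^2z ∉ L.
Contradiction. Therefore L is not regular.

a^{p+k} b^{3p+2}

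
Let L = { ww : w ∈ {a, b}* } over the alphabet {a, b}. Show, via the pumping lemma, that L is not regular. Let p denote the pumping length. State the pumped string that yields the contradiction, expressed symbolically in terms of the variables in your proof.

Suppose for contradiction that L is regular, and let p be the pumping length.
Take w = a^p b^p a^p b^p = uu where u = a^pb^p; then w ∈ L and |w| = 4p ≥ p.
Write w = xyz as guaranteed by the lemma, with |xy| ≤ p and |y| > 0.
The first p characters of w are a's, so xy (and hence y) consists only of a's. Write y = a^k, 1 ≤ k ≤ p.
Pump with i = 2: xy^2z = a^{p+k} b^p a^p b^p, of length 4p+k. Suppose this equals vv. The string starts with a and ends with b, so v does too; thus the boundary between the two copies of v is a b→a transition. There is exactly one such transition, at position 2p+k, so |v| = 2p+k and |vv| = 4p+2k ≠ 4p+k since k ≥ 1. So xy^2z ∉ L.
This contradicts the pumping lemma, so L is not regular.

a^{p+k} b^p a^p b^p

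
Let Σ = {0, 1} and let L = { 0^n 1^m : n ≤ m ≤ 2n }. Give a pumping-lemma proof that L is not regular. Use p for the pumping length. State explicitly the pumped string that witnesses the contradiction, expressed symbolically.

0^{p+k} 1^p

Toward a contradiction, assume L is regular with pumping length p.
Take w = 0^p 1^p ∈ L (since p ≤ p ≤ 2p), with |w| = 2p ≥ p.
The pumping lemma gives a decomposition w = xyz where |xy| ≤ p and y is nonempty.
Since the first p symbols of w are all 0's and |xy| ≤ p, y lies entirely in the leading 0-block: y = 0^k for some k with 1 ≤ k ≤ p.
Pump with i = 2: xy^2z = 0^{p+k} 1^p. Now n = p+k > p = m, so the condition n ≤ m fails. Thus xy^2z ∉ L.
This contradicts the pumping lemma, so L is not regular.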